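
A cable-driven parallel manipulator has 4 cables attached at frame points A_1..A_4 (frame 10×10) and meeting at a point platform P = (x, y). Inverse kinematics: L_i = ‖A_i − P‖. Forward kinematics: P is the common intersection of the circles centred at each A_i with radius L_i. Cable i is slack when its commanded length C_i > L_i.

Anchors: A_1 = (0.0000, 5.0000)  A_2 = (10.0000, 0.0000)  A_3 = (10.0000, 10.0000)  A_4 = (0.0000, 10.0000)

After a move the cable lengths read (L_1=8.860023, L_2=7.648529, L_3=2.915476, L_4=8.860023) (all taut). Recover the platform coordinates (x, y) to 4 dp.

expand ‖A_i−P‖²=L_i² and subtract eq 1 (c_i ≔ ‖A_i‖²−L_i²)
c_1 = 0.0000+25.0000−78.5000 = -53.5000
eq1−eq2 → [-20.0000  10.0000]·P = -95.0000
eq1−eq3 → [-20.0000  -10.0000]·P = -245.0000
eq1−eq4 → [0.0000  -10.0000]·P = -75.0000
2×2 solve → P = (8.5000, 7.5000)
check cable 4: ‖A_4−P‖² = 78.5000 ≈ L_4² = 78.5000 ✓

(8.5000, 7.5000)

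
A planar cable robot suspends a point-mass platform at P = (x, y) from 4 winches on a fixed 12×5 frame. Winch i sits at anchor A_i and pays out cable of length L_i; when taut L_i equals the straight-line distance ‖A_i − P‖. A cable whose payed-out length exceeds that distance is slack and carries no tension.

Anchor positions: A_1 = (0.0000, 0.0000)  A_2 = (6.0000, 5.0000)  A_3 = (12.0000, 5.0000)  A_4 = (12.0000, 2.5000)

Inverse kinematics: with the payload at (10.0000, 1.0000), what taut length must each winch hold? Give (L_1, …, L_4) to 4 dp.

(10.0499, 5.6569, 4.4721, 2.5000)

cable 1: Δx=-10.0000, Δy=-1.0000; L_1 = √(Δx²+Δy²) = 10.0499
cable 2: Δx=-4.0000, Δy=4.0000; L_2 = √(Δx²+Δy²) = 5.6569
cable 3: Δx=2.0000, Δy=4.0000; L_3 = √(Δx²+Δy²) = 4.4721
cable 4: Δx=2.0000, Δy=1.5000; L_4 = √(Δx²+Δy²) = 2.5000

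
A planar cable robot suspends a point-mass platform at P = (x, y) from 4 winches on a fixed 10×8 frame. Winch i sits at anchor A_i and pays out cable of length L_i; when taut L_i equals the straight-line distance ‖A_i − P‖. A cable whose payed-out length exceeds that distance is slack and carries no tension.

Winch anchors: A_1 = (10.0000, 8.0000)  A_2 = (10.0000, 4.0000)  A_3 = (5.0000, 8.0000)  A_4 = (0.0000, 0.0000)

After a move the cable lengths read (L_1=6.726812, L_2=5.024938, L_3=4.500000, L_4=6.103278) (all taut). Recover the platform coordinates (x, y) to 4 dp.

(5.0000, 3.5000)

each cable: (A_i−P)·(A_i−P) = L_i²; let c_i = ‖A_i‖²−L_i²
c_1 = 100.0000+64.0000−45.2500 = 118.7500
row 1: 0.0000x + 8.0000y = 28.0000  (c_2=90.7500)
row 2: 10.0000x + 0.0000y = 50.0000  (c_3=68.7500)
row 3: 20.0000x + 16.0000y = 156.0000  (c_4=-37.2500)
Cramer on rows 1–2 → x = 5.0000, y = 3.5000
check cable 4: ‖A_4−P‖² = 37.2500 ≈ L_4² = 37.2500 ✓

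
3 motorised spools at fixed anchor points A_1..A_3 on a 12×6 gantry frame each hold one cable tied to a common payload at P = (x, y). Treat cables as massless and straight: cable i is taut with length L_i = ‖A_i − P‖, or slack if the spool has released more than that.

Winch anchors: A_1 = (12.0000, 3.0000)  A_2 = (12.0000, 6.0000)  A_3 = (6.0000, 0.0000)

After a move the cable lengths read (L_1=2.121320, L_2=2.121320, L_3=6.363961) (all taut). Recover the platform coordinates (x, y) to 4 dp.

(10.5000, 4.5000)

circle eqns → linear via eq_j − eq_1; set c_j = A_j·A_j − L_j²
c_1 = 144.0000+9.0000−4.5000 = 148.5000
0.0000·x − 6.0000·y = c_1−c_2 = -27.0000
12.0000·x + 6.0000·y = c_1−c_3 = 153.0000
solve first two rows → x=10.5000, y=4.5000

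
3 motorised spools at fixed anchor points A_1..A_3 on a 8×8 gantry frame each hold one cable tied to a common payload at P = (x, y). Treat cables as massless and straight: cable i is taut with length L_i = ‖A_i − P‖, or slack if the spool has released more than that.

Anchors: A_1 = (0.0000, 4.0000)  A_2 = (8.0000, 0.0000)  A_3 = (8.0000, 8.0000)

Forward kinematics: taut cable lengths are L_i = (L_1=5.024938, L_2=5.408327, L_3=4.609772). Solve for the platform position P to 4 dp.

each cable: (A_i−P)·(A_i−P) = L_i²; let q_i = ‖A_i‖²−L_i²
q_1 = 0.0000+16.0000−25.2500 = -9.2500
row 1: -16.0000x + 8.0000y = -44.0000  (q_2=34.7500)
row 2: -16.0000x − 8.0000y = -116.0000  (q_3=106.7500)
Cramer on rows 1–2 → x = 5.0000, y = 4.5000

(5.0000, 4.5000)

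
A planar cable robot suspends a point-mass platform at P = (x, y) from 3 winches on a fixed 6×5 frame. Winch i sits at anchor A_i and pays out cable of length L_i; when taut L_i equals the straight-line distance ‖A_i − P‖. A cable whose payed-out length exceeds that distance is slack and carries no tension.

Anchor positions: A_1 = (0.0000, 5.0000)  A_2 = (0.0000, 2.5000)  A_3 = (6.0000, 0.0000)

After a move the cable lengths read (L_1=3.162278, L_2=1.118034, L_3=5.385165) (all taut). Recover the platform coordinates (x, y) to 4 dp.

circle eqns → linear via eq_j − eq_1; set q_j = A_j·A_j − L_j²
q_1 = 0.0000+25.0000−10.0000 = 15.0000
0.0000·x + 5.0000·y = q_1−q_2 = 10.0000
-12.0000·x + 10.0000·y = q_1−q_3 = 8.0000
solve first two rows → x=1.0000, y=2.0000

(1.0000, 2.0000)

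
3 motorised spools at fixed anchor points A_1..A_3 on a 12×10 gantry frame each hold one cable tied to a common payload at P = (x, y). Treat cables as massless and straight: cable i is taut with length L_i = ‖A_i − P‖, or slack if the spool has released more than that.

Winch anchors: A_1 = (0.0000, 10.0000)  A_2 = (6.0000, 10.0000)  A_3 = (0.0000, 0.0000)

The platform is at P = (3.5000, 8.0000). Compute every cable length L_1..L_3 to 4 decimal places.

L_1 = √((0.0000−3.5000)² + (10.0000−8.0000)²) = 4.0311
L_2 = √((6.0000−3.5000)² + (10.0000−8.0000)²) = 3.2016
L_3 = √((0.0000−3.5000)² + (0.0000−8.0000)²) = 8.7321

(4.0311, 3.2016, 8.7321)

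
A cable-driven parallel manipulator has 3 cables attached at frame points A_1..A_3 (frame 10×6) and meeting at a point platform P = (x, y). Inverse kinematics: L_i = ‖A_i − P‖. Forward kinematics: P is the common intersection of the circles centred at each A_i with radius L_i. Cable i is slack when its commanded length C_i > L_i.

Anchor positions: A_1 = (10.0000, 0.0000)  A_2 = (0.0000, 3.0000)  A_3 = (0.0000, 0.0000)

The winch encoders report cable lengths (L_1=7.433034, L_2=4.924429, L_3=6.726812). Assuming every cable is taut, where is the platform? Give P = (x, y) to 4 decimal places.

each cable: (A_i−P)·(A_i−P) = L_i²; let c_i = ‖A_i‖²−L_i²
c_1 = 100.0000+0.0000−55.2500 = 44.7500
row 1: 20.0000x − 6.0000y = 60.0000  (c_2=-15.2500)
row 2: 20.0000x + 0.0000y = 90.0000  (c_3=-45.2500)
Cramer on rows 1–2 → x = 4.5000, y = 5.0000

(4.5000, 5.0000)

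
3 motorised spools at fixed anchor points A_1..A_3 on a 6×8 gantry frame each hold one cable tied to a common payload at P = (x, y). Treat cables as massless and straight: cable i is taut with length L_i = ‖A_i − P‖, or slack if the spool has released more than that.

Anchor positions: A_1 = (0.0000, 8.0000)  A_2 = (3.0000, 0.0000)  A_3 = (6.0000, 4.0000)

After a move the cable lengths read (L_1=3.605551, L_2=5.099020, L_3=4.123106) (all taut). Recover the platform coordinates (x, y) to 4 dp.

each cable: (A_i−P)·(A_i−P) = L_i²; let q_i = ‖A_i‖²−L_i²
q_1 = 0.0000+64.0000−13.0000 = 51.0000
row 1: -6.0000x + 16.0000y = 68.0000  (q_2=-17.0000)
row 2: -12.0000x + 8.0000y = 16.0000  (q_3=35.0000)
Cramer on rows 1–2 → x = 2.0000, y = 5.0000

(2.0000, 5.0000)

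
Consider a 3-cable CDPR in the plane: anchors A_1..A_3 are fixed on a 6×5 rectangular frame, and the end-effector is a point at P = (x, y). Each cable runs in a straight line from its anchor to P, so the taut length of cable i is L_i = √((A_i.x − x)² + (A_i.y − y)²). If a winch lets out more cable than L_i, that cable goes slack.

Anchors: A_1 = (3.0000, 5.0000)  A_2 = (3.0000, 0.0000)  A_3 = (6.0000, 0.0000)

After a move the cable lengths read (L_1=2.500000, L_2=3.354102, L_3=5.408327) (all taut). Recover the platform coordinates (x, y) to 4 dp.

expand ‖A_i−P‖²=L_i² and subtract eq 1 (q_i ≔ ‖A_i‖²−L_i²)
q_1 = 9.0000+25.0000−6.2500 = 27.7500
eq1−eq2 → [0.0000  10.0000]·P = 30.0000
eq1−eq3 → [-6.0000  10.0000]·P = 21.0000
2×2 solve → P = (1.5000, 3.0000)

(1.5000, 3.0000)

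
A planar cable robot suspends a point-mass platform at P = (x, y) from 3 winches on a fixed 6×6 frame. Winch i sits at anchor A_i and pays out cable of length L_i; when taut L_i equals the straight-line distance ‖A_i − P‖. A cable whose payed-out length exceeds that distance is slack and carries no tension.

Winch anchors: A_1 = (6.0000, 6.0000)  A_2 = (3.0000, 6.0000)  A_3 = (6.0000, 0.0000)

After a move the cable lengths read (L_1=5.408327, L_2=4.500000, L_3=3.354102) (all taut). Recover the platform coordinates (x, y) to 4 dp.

(3.0000, 1.5000)

expand ‖A_i−P‖²=L_i² and subtract eq 1 (q_i ≔ ‖A_i‖²−L_i²)
q_1 = 36.0000+36.0000−29.2500 = 42.7500
eq1−eq2 → [6.0000  0.0000]·P = 18.0000
eq1−eq3 → [0.0000  12.0000]·P = 18.0000
2×2 solve → P = (3.0000, 1.5000)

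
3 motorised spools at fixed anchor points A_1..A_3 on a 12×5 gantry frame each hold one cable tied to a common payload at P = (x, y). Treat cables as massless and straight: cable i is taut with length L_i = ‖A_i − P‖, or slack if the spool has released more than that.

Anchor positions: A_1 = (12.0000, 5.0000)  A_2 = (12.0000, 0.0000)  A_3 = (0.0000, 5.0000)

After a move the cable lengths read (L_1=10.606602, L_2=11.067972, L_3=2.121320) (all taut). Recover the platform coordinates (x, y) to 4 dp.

circle eqns → linear via eq_j − eq_1; set c_j = A_j·A_j − L_j²
c_1 = 144.0000+25.0000−112.5000 = 56.5000
0.0000·x + 10.0000·y = c_1−c_2 = 35.0000
24.0000·x + 0.0000·y = c_1−c_3 = 36.0000
solve first two rows → x=1.5000, y=3.5000

(1.5000, 3.5000)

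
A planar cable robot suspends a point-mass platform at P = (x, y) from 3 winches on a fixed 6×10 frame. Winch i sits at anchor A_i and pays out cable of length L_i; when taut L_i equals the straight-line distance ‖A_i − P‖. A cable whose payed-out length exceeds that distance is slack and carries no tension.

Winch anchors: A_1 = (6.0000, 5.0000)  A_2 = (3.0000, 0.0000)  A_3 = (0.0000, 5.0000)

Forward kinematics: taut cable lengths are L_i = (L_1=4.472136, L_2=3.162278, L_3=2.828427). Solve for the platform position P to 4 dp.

(2.0000, 3.0000)

expand ‖A_i−P‖²=L_i² and subtract eq 1 (q_i ≔ ‖A_i‖²−L_i²)
q_1 = 36.0000+25.0000−20.0000 = 41.0000
eq1−eq2 → [6.0000  10.0000]·P = 42.0000
eq1−eq3 → [12.0000  0.0000]·P = 24.0000
2×2 solve → P = (2.0000, 3.0000)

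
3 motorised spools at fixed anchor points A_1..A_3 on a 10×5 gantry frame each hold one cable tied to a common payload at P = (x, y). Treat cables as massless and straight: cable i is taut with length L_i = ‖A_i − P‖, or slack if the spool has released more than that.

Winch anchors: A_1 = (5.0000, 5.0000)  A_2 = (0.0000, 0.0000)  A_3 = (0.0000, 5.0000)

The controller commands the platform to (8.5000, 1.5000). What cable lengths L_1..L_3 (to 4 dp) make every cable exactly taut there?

L_1 = √((5.0000−8.5000)² + (5.0000−1.5000)²) = 4.9497
L_2 = √((0.0000−8.5000)² + (0.0000−1.5000)²) = 8.6313
L_3 = √((0.0000−8.5000)² + (5.0000−1.5000)²) = 9.1924

(4.9497, 8.6313, 9.1924)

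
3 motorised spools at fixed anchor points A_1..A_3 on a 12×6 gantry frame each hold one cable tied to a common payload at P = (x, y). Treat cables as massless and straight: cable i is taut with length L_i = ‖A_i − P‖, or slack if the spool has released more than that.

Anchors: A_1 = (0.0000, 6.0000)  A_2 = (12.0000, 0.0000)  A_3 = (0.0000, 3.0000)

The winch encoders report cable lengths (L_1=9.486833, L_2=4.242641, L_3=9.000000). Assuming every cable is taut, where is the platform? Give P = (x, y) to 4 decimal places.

circle eqns → linear via eq_j − eq_1; set c_j = A_j·A_j − L_j²
c_1 = 0.0000+36.0000−90.0000 = -54.0000
-24.0000·x + 12.0000·y = c_1−c_2 = -180.0000
0.0000·x + 6.0000·y = c_1−c_3 = 18.0000
solve first two rows → x=9.0000, y=3.0000

(9.0000, 3.0000)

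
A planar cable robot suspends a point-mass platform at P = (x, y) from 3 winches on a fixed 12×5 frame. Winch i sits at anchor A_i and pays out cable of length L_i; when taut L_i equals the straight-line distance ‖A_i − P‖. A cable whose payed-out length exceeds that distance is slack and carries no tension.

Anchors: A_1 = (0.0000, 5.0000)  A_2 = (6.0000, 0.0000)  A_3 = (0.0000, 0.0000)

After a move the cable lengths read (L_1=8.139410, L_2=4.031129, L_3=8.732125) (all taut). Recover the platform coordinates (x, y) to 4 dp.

(8.0000, 3.5000)

expand ‖A_i−P‖²=L_i² and subtract eq 1 (k_i ≔ ‖A_i‖²−L_i²)
k_1 = 0.0000+25.0000−66.2500 = -41.2500
eq1−eq2 → [-12.0000  10.0000]·P = -61.0000
eq1−eq3 → [0.0000  10.0000]·P = 35.0000
2×2 solve → P = (8.0000, 3.5000)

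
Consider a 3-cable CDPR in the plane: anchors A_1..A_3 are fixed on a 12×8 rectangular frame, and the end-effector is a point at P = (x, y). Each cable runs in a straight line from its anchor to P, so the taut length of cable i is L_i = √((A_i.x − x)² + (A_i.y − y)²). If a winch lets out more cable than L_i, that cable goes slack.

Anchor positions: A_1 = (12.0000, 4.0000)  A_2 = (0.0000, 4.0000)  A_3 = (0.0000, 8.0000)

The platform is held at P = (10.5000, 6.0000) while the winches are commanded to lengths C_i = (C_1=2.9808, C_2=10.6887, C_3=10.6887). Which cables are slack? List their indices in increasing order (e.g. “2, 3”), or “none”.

i=1: geometric 2.5000 vs commanded 2.9808 ⇒ slack
i=2: geometric 10.6888 vs commanded 10.6887 ⇒ taut
i=3: geometric 10.6888 vs commanded 10.6887 ⇒ taut

1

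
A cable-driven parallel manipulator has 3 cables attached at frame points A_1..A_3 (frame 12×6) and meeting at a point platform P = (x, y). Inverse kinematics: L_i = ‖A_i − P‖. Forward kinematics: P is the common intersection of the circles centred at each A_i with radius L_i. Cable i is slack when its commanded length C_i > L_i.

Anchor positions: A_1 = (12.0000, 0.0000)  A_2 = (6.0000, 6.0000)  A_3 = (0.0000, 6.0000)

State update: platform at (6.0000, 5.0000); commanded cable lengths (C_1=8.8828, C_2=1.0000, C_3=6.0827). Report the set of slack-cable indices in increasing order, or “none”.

i=1: geometric 7.8102 vs commanded 8.8828 ⇒ slack
i=2: geometric 1.0000 vs commanded 1.0000 ⇒ taut
i=3: geometric 6.0828 vs commanded 6.0827 ⇒ taut

1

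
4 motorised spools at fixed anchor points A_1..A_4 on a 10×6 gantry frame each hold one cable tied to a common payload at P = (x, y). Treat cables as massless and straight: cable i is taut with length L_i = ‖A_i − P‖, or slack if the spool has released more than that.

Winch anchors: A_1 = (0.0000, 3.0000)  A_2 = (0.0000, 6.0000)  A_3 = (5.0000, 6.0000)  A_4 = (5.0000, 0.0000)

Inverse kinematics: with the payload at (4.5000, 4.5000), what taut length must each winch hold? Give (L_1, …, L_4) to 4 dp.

(4.7434, 4.7434, 1.5811, 4.5277)

cable 1: Δx=-4.5000, Δy=-1.5000; L_1 = √(Δx²+Δy²) = 4.7434
cable 2: Δx=-4.5000, Δy=1.5000; L_2 = √(Δx²+Δy²) = 4.7434
cable 3: Δx=0.5000, Δy=1.5000; L_3 = √(Δx²+Δy²) = 1.5811
cable 4: Δx=0.5000, Δy=-4.5000; L_4 = √(Δx²+Δy²) = 4.5277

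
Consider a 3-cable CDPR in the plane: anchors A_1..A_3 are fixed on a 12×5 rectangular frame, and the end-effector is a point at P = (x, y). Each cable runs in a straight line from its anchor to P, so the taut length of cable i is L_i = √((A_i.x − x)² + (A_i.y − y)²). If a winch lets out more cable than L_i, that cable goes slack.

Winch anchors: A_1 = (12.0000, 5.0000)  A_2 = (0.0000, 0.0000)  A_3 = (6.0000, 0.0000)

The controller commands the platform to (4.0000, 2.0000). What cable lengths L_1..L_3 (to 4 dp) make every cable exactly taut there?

(8.5440, 4.4721, 2.8284)

cable 1: Δx=8.0000, Δy=3.0000; L_1 = √(Δx²+Δy²) = 8.5440
cable 2: Δx=-4.0000, Δy=-2.0000; L_2 = √(Δx²+Δy²) = 4.4721
cable 3: Δx=2.0000, Δy=-2.0000; L_3 = √(Δx²+Δy²) = 2.8284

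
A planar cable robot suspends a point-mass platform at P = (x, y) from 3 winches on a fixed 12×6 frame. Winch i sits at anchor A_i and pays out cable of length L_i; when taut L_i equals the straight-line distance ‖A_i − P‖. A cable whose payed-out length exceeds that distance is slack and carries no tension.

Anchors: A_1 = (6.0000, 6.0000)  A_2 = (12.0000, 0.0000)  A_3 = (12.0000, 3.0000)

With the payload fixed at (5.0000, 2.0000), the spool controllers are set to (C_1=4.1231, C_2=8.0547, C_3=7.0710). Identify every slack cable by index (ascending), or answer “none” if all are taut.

cable 1: L_1 = ‖A_1−P‖ = 4.1231;  C_1 = 4.1231 → taut
cable 2: L_2 = ‖A_2−P‖ = 7.2801;  C_2 = 8.0547 → slack
cable 3: L_3 = ‖A_3−P‖ = 7.0711;  C_3 = 7.0710 → taut

2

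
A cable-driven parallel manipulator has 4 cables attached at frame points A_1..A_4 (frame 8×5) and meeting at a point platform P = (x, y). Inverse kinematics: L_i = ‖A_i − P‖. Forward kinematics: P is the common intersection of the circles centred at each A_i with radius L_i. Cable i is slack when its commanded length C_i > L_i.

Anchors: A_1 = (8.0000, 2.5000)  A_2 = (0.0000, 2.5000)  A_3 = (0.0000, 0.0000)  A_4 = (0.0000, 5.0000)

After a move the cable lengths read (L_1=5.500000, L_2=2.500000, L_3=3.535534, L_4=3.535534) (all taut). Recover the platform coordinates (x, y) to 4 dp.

each cable: (A_i−P)·(A_i−P) = L_i²; let c_i = ‖A_i‖²−L_i²
c_1 = 64.0000+6.2500−30.2500 = 40.0000
row 1: 16.0000x + 0.0000y = 40.0000  (c_2=0.0000)
row 2: 16.0000x + 5.0000y = 52.5000  (c_3=-12.5000)
row 3: 16.0000x − 5.0000y = 27.5000  (c_4=12.5000)
Cramer on rows 1–2 → x = 2.5000, y = 2.5000
check cable 4: ‖A_4−P‖² = 12.5000 ≈ L_4² = 12.5000 ✓

(2.5000, 2.5000)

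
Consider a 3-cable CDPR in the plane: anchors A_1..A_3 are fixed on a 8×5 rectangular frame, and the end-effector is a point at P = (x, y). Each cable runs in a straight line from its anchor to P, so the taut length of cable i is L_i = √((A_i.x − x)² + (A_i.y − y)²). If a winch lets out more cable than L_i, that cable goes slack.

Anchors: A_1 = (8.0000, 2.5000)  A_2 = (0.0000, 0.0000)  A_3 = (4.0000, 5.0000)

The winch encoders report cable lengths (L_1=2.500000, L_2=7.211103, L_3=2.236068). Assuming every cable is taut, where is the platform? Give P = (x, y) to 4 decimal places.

(6.0000, 4.0000)

circle eqns → linear via eq_j − eq_1; set k_j = A_j·A_j − L_j²
k_1 = 64.0000+6.2500−6.2500 = 64.0000
16.0000·x + 5.0000·y = k_1−k_2 = 116.0000
8.0000·x − 5.0000·y = k_1−k_3 = 28.0000
solve first two rows → x=6.0000, y=4.0000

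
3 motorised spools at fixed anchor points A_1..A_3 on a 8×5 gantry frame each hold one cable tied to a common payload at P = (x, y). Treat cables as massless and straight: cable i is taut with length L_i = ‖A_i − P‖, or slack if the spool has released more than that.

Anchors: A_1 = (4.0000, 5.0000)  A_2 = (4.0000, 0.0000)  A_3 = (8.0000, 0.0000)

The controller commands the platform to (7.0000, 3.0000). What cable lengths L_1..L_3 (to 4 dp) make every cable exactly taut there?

L_1 = √((4.0000−7.0000)² + (5.0000−3.0000)²) = 3.6056
L_2 = √((4.0000−7.0000)² + (0.0000−3.0000)²) = 4.2426
L_3 = √((8.0000−7.0000)² + (0.0000−3.0000)²) = 3.1623

(3.6056, 4.2426, 3.1623)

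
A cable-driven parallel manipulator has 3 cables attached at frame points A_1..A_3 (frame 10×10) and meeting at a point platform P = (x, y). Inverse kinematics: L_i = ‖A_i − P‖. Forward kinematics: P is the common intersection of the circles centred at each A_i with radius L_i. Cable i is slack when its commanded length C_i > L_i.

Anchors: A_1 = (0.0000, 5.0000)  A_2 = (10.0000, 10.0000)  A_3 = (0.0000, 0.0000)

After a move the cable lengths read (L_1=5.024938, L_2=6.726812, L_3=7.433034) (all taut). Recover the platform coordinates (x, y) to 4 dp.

(5.0000, 5.5000)

circle eqns → linear via eq_j − eq_1; set c_j = A_j·A_j − L_j²
c_1 = 0.0000+25.0000−25.2500 = -0.2500
-20.0000·x − 10.0000·y = c_1−c_2 = -155.0000
0.0000·x + 10.0000·y = c_1−c_3 = 55.0000
solve first two rows → x=5.0000, y=5.5000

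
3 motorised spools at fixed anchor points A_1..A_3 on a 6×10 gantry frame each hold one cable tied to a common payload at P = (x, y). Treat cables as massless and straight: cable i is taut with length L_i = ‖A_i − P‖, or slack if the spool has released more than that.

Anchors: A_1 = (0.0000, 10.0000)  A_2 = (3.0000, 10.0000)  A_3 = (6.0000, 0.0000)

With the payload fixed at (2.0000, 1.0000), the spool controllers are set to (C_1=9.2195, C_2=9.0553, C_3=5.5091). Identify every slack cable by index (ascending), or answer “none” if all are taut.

i=1: geometric 9.2195 vs commanded 9.2195 ⇒ taut
i=2: geometric 9.0554 vs commanded 9.0553 ⇒ taut
i=3: geometric 4.1231 vs commanded 5.5091 ⇒ slack

3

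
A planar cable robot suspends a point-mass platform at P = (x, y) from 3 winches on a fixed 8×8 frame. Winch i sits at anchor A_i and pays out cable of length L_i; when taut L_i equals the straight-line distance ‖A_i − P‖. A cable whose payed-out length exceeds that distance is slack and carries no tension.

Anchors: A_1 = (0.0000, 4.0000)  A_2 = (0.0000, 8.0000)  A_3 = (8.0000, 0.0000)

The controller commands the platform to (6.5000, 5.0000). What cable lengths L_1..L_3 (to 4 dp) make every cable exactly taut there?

cable 1: Δx=-6.5000, Δy=-1.0000; L_1 = √(Δx²+Δy²) = 6.5765
cable 2: Δx=-6.5000, Δy=3.0000; L_2 = √(Δx²+Δy²) = 7.1589
cable 3: Δx=1.5000, Δy=-5.0000; L_3 = √(Δx²+Δy²) = 5.2202

(6.5765, 7.1589, 5.2202)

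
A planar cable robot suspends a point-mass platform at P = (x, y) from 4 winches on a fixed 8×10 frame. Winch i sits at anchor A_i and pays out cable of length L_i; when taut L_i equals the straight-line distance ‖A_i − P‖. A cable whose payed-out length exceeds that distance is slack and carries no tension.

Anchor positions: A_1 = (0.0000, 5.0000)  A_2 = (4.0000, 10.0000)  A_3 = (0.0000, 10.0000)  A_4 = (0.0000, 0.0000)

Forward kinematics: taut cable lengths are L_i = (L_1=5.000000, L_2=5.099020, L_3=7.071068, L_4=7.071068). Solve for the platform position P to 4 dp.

circle eqns → linear via eq_j − eq_1; set q_j = A_j·A_j − L_j²
q_1 = 0.0000+25.0000−25.0000 = 0.0000
-8.0000·x − 10.0000·y = q_1−q_2 = -90.0000
0.0000·x − 10.0000·y = q_1−q_3 = -50.0000
0.0000·x + 10.0000·y = q_1−q_4 = 50.0000
solve first two rows → x=5.0000, y=5.0000
check cable 4: ‖A_4−P‖² = 50.0000 ≈ L_4² = 50.0000 ✓

(5.0000, 5.0000)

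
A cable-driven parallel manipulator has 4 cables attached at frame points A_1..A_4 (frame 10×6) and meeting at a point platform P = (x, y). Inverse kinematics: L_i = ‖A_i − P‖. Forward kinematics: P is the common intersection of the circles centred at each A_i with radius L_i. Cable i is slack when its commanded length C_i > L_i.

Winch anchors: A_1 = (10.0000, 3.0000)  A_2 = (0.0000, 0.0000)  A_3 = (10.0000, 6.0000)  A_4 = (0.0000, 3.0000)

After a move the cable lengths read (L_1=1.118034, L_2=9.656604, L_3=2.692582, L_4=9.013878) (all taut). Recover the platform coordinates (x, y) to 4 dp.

(9.0000, 3.5000)

circle eqns → linear via eq_j − eq_1; set q_j = A_j·A_j − L_j²
q_1 = 100.0000+9.0000−1.2500 = 107.7500
20.0000·x + 6.0000·y = q_1−q_2 = 201.0000
0.0000·x − 6.0000·y = q_1−q_3 = -21.0000
20.0000·x + 0.0000·y = q_1−q_4 = 180.0000
solve first two rows → x=9.0000, y=3.5000
check cable 4: ‖A_4−P‖² = 81.2500 ≈ L_4² = 81.2500 ✓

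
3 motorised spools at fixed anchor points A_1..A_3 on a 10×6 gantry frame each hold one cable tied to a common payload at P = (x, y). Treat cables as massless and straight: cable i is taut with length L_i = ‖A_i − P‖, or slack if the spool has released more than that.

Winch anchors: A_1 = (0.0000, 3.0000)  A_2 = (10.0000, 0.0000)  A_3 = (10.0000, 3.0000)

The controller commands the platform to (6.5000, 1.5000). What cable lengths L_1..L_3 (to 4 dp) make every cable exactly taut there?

cable 1: Δx=-6.5000, Δy=1.5000; L_1 = √(Δx²+Δy²) = 6.6708
cable 2: Δx=3.5000, Δy=-1.5000; L_2 = √(Δx²+Δy²) = 3.8079
cable 3: Δx=3.5000, Δy=1.5000; L_3 = √(Δx²+Δy²) = 3.8079

(6.6708, 3.8079, 3.8079)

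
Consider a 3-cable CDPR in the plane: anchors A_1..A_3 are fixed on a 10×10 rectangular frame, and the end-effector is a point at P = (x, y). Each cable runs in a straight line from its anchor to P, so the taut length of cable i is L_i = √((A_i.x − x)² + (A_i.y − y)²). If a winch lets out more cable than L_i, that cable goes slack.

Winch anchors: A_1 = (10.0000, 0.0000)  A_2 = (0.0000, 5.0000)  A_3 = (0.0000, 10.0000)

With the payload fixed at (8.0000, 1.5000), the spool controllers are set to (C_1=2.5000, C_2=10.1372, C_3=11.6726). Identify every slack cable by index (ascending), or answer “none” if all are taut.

2

i=1: geometric 2.5000 vs commanded 2.5000 ⇒ taut
i=2: geometric 8.7321 vs commanded 10.1372 ⇒ slack
i=3: geometric 11.6726 vs commanded 11.6726 ⇒ taut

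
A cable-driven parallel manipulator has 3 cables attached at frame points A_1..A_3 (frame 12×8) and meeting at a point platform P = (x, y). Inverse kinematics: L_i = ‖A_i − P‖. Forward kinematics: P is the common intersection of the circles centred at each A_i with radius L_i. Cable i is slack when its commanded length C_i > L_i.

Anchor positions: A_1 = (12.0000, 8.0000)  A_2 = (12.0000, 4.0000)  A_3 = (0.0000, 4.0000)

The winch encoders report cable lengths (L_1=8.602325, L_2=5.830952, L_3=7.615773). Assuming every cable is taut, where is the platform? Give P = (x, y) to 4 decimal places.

(7.0000, 1.0000)

circle eqns → linear via eq_j − eq_1; set q_j = A_j·A_j − L_j²
q_1 = 144.0000+64.0000−74.0000 = 134.0000
0.0000·x + 8.0000·y = q_1−q_2 = 8.0000
24.0000·x + 8.0000·y = q_1−q_3 = 176.0000
solve first two rows → x=7.0000, y=1.0000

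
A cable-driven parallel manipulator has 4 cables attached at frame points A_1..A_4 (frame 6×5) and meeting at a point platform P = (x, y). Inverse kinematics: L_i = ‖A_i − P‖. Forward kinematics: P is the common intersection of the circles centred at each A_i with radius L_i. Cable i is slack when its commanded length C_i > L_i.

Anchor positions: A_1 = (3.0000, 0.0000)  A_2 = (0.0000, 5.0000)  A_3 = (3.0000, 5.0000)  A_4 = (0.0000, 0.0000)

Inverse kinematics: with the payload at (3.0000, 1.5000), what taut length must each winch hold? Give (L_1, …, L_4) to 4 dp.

L_1 = √((3.0000−3.0000)² + (0.0000−1.5000)²) = 1.5000
L_2 = √((0.0000−3.0000)² + (5.0000−1.5000)²) = 4.6098
L_3 = √((3.0000−3.0000)² + (5.0000−1.5000)²) = 3.5000
L_4 = √((0.0000−3.0000)² + (0.0000−1.5000)²) = 3.3541

(1.5000, 4.6098, 3.5000, 3.3541)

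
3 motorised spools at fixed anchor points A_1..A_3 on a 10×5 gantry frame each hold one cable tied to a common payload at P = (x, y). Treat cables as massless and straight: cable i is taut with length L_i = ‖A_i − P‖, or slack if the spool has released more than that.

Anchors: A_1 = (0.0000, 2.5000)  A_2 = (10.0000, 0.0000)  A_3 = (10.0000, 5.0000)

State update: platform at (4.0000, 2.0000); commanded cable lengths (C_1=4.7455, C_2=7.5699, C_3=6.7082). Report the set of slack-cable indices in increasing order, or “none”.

1, 2

cable 1: √((-4.0000)²+(0.5000)²)=4.0311, C_1=4.7455: slack
cable 2: √((6.0000)²+(-2.0000)²)=6.3246, C_2=7.5699: slack
cable 3: √((6.0000)²+(3.0000)²)=6.7082, C_3=6.7082: taut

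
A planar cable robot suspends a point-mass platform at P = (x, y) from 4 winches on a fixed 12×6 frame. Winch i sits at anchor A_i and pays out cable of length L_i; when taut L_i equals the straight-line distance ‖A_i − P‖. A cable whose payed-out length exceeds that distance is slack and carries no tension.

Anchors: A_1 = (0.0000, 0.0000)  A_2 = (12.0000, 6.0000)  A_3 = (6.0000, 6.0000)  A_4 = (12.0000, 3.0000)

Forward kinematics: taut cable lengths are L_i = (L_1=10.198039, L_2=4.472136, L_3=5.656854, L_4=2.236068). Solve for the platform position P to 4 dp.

(10.0000, 2.0000)

expand ‖A_i−P‖²=L_i² and subtract eq 1 (q_i ≔ ‖A_i‖²−L_i²)
q_1 = 0.0000+0.0000−104.0000 = -104.0000
eq1−eq2 → [-24.0000  -12.0000]·P = -264.0000
eq1−eq3 → [-12.0000  -12.0000]·P = -144.0000
eq1−eq4 → [-24.0000  -6.0000]·P = -252.0000
2×2 solve → P = (10.0000, 2.0000)
check cable 4: ‖A_4−P‖² = 5.0000 ≈ L_4² = 5.0000 ✓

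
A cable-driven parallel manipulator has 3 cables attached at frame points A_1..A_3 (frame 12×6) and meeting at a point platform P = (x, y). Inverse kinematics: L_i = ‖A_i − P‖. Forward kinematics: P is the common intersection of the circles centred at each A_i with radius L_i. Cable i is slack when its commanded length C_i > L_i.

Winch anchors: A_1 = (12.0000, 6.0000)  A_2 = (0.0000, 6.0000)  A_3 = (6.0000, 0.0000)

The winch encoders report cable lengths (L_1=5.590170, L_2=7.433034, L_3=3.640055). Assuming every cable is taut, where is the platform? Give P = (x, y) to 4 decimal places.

circle eqns → linear via eq_j − eq_1; set c_j = A_j·A_j − L_j²
c_1 = 144.0000+36.0000−31.2500 = 148.7500
24.0000·x + 0.0000·y = c_1−c_2 = 168.0000
12.0000·x + 12.0000·y = c_1−c_3 = 126.0000
solve first two rows → x=7.0000, y=3.5000

(7.0000, 3.5000)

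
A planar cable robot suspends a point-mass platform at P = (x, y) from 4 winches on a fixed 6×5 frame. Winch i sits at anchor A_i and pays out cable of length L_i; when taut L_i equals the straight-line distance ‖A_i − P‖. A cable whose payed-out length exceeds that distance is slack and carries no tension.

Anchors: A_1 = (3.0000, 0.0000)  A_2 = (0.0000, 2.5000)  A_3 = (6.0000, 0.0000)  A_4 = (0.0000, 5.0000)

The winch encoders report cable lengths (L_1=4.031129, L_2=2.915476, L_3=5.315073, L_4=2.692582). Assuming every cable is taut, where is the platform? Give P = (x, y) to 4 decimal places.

expand ‖A_i−P‖²=L_i² and subtract eq 1 (c_i ≔ ‖A_i‖²−L_i²)
c_1 = 9.0000+0.0000−16.2500 = -7.2500
eq1−eq2 → [6.0000  -5.0000]·P = -5.0000
eq1−eq3 → [-6.0000  0.0000]·P = -15.0000
eq1−eq4 → [6.0000  -10.0000]·P = -25.0000
2×2 solve → P = (2.5000, 4.0000)
check cable 4: ‖A_4−P‖² = 7.2500 ≈ L_4² = 7.2500 ✓

(2.5000, 4.0000)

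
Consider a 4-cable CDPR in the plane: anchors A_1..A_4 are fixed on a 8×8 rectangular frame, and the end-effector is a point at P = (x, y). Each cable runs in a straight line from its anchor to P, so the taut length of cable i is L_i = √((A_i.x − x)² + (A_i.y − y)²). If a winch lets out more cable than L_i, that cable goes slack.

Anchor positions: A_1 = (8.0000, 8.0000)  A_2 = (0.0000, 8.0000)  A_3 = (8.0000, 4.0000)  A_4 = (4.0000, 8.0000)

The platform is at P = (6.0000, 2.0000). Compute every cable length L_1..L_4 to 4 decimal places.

cable 1: Δx=2.0000, Δy=6.0000; L_1 = √(Δx²+Δy²) = 6.3246
cable 2: Δx=-6.0000, Δy=6.0000; L_2 = √(Δx²+Δy²) = 8.4853
cable 3: Δx=2.0000, Δy=2.0000; L_3 = √(Δx²+Δy²) = 2.8284
cable 4: Δx=-2.0000, Δy=6.0000; L_4 = √(Δx²+Δy²) = 6.3246

(6.3246, 8.4853, 2.8284, 6.3246)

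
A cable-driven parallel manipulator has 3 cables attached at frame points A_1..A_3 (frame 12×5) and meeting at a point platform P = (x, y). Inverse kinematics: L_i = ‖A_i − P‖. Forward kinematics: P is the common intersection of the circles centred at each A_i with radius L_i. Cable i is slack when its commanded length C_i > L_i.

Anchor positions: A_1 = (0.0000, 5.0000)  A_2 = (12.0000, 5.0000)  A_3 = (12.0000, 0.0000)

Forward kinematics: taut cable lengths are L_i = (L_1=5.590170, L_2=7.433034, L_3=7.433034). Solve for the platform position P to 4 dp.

circle eqns → linear via eq_j − eq_1; set k_j = A_j·A_j − L_j²
k_1 = 0.0000+25.0000−31.2500 = -6.2500
-24.0000·x + 0.0000·y = k_1−k_2 = -120.0000
-24.0000·x + 10.0000·y = k_1−k_3 = -95.0000
solve first two rows → x=5.0000, y=2.5000

(5.0000, 2.5000)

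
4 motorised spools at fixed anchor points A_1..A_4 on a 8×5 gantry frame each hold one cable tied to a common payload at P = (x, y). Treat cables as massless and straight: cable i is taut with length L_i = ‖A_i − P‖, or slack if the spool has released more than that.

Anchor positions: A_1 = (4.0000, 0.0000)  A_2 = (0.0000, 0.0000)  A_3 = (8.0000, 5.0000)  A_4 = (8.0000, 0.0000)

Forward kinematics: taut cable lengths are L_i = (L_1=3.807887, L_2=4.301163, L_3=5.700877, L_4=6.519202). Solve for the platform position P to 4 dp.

expand ‖A_i−P‖²=L_i² and subtract eq 1 (q_i ≔ ‖A_i‖²−L_i²)
q_1 = 16.0000+0.0000−14.5000 = 1.5000
eq1−eq2 → [8.0000  0.0000]·P = 20.0000
eq1−eq3 → [-8.0000  -10.0000]·P = -55.0000
eq1−eq4 → [-8.0000  0.0000]·P = -20.0000
2×2 solve → P = (2.5000, 3.5000)
check cable 4: ‖A_4−P‖² = 42.5000 ≈ L_4² = 42.5000 ✓

(2.5000, 3.5000)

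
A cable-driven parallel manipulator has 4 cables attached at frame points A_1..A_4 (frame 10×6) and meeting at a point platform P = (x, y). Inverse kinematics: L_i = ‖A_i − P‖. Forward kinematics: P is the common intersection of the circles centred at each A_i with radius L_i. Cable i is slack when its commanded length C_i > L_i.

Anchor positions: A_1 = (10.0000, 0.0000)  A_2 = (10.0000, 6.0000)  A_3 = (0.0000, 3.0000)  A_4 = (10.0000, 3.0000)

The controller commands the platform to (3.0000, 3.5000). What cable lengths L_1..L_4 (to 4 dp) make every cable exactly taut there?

L_1 = √((10.0000−3.0000)² + (0.0000−3.5000)²) = 7.8262
L_2 = √((10.0000−3.0000)² + (6.0000−3.5000)²) = 7.4330
L_3 = √((0.0000−3.0000)² + (3.0000−3.5000)²) = 3.0414
L_4 = √((10.0000−3.0000)² + (3.0000−3.5000)²) = 7.0178

(7.8262, 7.4330, 3.0414, 7.0178)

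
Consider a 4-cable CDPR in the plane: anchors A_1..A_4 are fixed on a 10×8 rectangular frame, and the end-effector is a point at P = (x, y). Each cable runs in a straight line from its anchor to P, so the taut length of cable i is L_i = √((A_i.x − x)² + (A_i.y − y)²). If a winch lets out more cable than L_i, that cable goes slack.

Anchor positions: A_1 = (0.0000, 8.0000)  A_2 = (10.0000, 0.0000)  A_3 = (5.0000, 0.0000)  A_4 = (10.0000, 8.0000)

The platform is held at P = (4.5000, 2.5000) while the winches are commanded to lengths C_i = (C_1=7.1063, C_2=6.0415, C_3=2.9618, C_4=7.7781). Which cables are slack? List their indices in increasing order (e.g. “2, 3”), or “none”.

cable 1: L_1 = ‖A_1−P‖ = 7.1063;  C_1 = 7.1063 → taut
cable 2: L_2 = ‖A_2−P‖ = 6.0415;  C_2 = 6.0415 → taut
cable 3: L_3 = ‖A_3−P‖ = 2.5495;  C_3 = 2.9618 → slack
cable 4: L_4 = ‖A_4−P‖ = 7.7782;  C_4 = 7.7781 → taut

3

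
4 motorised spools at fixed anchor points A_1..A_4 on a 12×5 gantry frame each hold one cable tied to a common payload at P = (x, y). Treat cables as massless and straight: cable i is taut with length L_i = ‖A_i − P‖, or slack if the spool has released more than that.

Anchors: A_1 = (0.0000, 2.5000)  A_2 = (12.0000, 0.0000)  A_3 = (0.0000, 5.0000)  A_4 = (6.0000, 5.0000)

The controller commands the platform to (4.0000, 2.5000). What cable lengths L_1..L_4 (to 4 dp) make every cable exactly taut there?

L_1 = √((0.0000−4.0000)² + (2.5000−2.5000)²) = 4.0000
L_2 = √((12.0000−4.0000)² + (0.0000−2.5000)²) = 8.3815
L_3 = √((0.0000−4.0000)² + (5.0000−2.5000)²) = 4.7170
L_4 = √((6.0000−4.0000)² + (5.0000−2.5000)²) = 3.2016

(4.0000, 8.3815, 4.7170, 3.2016)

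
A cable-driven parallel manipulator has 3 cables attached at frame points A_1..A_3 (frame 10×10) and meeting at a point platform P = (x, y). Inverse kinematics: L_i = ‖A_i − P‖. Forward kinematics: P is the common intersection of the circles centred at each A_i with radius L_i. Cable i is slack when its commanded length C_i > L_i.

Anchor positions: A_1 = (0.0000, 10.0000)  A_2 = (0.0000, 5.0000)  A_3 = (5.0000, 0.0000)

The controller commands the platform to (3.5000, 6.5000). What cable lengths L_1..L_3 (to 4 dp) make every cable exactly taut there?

(4.9497, 3.8079, 6.6708)

L_1: Δ = A_1−P = (-3.5000, 3.5000) → ‖Δ‖ = √24.5000 = 4.9497
L_2: Δ = A_2−P = (-3.5000, -1.5000) → ‖Δ‖ = √14.5000 = 3.8079
L_3: Δ = A_3−P = (1.5000, -6.5000) → ‖Δ‖ = √44.5000 = 6.6708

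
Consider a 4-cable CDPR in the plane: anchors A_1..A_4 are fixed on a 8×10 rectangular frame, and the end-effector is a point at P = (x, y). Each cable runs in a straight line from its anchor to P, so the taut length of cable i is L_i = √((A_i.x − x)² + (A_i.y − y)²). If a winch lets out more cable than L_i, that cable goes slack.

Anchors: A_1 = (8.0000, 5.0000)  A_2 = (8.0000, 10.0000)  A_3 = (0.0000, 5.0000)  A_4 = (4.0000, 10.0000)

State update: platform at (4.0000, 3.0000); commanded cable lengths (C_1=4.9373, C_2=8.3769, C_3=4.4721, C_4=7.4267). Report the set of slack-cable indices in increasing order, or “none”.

cable 1: L_1 = ‖A_1−P‖ = 4.4721;  C_1 = 4.9373 → slack
cable 2: L_2 = ‖A_2−P‖ = 8.0623;  C_2 = 8.3769 → slack
cable 3: L_3 = ‖A_3−P‖ = 4.4721;  C_3 = 4.4721 → taut
cable 4: L_4 = ‖A_4−P‖ = 7.0000;  C_4 = 7.4267 → slack

1, 2, 4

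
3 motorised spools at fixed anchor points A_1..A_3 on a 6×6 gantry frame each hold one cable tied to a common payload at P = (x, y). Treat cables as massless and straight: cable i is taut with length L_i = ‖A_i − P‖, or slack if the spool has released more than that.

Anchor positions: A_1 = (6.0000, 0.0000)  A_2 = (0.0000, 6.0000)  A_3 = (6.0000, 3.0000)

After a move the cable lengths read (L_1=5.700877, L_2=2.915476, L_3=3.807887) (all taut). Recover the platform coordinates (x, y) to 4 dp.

circle eqns → linear via eq_j − eq_1; set k_j = A_j·A_j − L_j²
k_1 = 36.0000+0.0000−32.5000 = 3.5000
12.0000·x − 12.0000·y = k_1−k_2 = -24.0000
0.0000·x − 6.0000·y = k_1−k_3 = -27.0000
solve first two rows → x=2.5000, y=4.5000

(2.5000, 4.5000)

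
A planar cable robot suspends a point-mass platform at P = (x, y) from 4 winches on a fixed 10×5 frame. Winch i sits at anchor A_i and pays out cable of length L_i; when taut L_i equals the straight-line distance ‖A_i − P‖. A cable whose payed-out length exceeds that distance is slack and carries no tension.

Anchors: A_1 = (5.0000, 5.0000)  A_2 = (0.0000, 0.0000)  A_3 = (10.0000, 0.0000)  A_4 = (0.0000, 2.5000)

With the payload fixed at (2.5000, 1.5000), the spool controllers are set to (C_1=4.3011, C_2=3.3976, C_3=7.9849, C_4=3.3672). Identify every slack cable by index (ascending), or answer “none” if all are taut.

2, 3, 4

i=1: geometric 4.3012 vs commanded 4.3011 ⇒ taut
i=2: geometric 2.9155 vs commanded 3.3976 ⇒ slack
i=3: geometric 7.6485 vs commanded 7.9849 ⇒ slack
i=4: geometric 2.6926 vs commanded 3.3672 ⇒ slack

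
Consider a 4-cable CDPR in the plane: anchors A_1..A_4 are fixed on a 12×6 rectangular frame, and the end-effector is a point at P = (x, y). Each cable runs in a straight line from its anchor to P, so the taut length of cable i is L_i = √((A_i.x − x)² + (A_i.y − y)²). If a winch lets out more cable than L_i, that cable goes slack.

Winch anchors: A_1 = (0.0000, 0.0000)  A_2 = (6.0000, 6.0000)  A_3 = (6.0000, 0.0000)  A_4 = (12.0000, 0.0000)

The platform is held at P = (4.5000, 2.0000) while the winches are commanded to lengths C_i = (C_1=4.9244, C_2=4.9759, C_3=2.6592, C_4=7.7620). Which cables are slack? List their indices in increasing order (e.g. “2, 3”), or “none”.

2, 3

cable 1: √((-4.5000)²+(-2.0000)²)=4.9244, C_1=4.9244: taut
cable 2: √((1.5000)²+(4.0000)²)=4.2720, C_2=4.9759: slack
cable 3: √((1.5000)²+(-2.0000)²)=2.5000, C_3=2.6592: slack
cable 4: √((7.5000)²+(-2.0000)²)=7.7621, C_4=7.7620: taut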